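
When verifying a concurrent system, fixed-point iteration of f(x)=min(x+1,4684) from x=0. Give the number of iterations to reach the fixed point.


Step 1: x=0, cap=4684, increment=1
Step 2: x grows by 1 each step until capped at 4684; fixed point is x=4684
Step 3: iterations = ceil(4684/1) = 4684

4684


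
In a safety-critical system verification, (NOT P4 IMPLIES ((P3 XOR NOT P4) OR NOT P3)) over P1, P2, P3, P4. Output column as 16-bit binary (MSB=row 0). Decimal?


Formula: (NOT P4 IMPLIES ((P3 XOR NOT P4) OR NOT P3)) over P1, P2, P3, P4 (16 rows)
Evaluate each row (bits = P1,P2,P3,P4, MSB first):
  row 0 [0000]: (NOT 0 IMPLIES ((0 XOR NOT 0) OR NOT 0)) -> 1
  row 1 [0001]: (NOT 1 IMPLIES ((0 XOR NOT 1) OR NOT 0)) -> 1
  row 2 [0010]: (NOT 0 IMPLIES ((1 XOR NOT 0) OR NOT 1)) -> 0
  row 3 [0011]: (NOT 1 IMPLIES ((1 XOR NOT 1) OR NOT 1)) -> 1
  row 4 [0100]: (NOT 0 IMPLIES ((0 XOR NOT 0) OR NOT 0)) -> 1
  row 5 [0101]: (NOT 1 IMPLIES ((0 XOR NOT 1) OR NOT 0)) -> 1
  row 6 [0110]: (NOT 0 IMPLIES ((1 XOR NOT 0) OR NOT 1)) -> 0
  row 7 [0111]: (NOT 1 IMPLIES ((1 XOR NOT 1) OR NOT 1)) -> 1
  row 8 [1000]: (NOT 0 IMPLIES ((0 XOR NOT 0) OR NOT 0)) -> 1
  row 9 [1001]: (NOT 1 IMPLIES ((0 XOR NOT 1) OR NOT 0)) -> 1
  row 10 [1010]: (NOT 0 IMPLIES ((1 XOR NOT 0) OR NOT 1)) -> 0
  row 11 [1011]: (NOT 1 IMPLIES ((1 XOR NOT 1) OR NOT 1)) -> 1
  row 12 [1100]: (NOT 0 IMPLIES ((0 XOR NOT 0) OR NOT 0)) -> 1
  row 13 [1101]: (NOT 1 IMPLIES ((0 XOR NOT 1) OR NOT 0)) -> 1
  row 14 [1110]: (NOT 0 IMPLIES ((1 XOR NOT 0) OR NOT 1)) -> 0
  row 15 [1111]: (NOT 1 IMPLIES ((1 XOR NOT 1) OR NOT 1)) -> 1
Full result column, 4 rows per line (P1,P2 fixed per line; P3,P4 runs 00..11 left to right):
  rows 0-3 [P1,P2=00]: 1101  = hex D
  rows 4-7 [P1,P2=01]: 1101  = hex D
  rows 8-11 [P1,P2=10]: 1101  = hex D
  rows 12-15 [P1,P2=11]: 1101  = hex D
Output column (row 0 .. row 15) = 1101110111011101
Output column grouped in 4s = 1101 1101 1101 1101 = 0xDDDD
Convert to decimal digit by digit (value = value*16 + digit):
  D -> 13
  13*16 + 13 (D) = 221
  221*16 + 13 (D) = 3549
  3549*16 + 13 (D) = 56797
Decimal = 56797

56797


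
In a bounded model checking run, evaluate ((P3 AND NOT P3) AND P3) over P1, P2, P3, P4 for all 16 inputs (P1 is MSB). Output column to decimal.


Formula: ((P3 AND NOT P3) AND P3) over P1, P2, P3, P4 (16 rows)
Evaluate each row (bits = P1,P2,P3,P4, MSB first):
  row 0 [0000]: ((0 AND NOT 0) AND 0) -> 0
  row 1 [0001]: ((0 AND NOT 0) AND 0) -> 0
  row 2 [0010]: ((1 AND NOT 1) AND 1) -> 0
  row 3 [0011]: ((1 AND NOT 1) AND 1) -> 0
  row 4 [0100]: ((0 AND NOT 0) AND 0) -> 0
  row 5 [0101]: ((0 AND NOT 0) AND 0) -> 0
  row 6 [0110]: ((1 AND NOT 1) AND 1) -> 0
  row 7 [0111]: ((1 AND NOT 1) AND 1) -> 0
  row 8 [1000]: ((0 AND NOT 0) AND 0) -> 0
  row 9 [1001]: ((0 AND NOT 0) AND 0) -> 0
  row 10 [1010]: ((1 AND NOT 1) AND 1) -> 0
  row 11 [1011]: ((1 AND NOT 1) AND 1) -> 0
  row 12 [1100]: ((0 AND NOT 0) AND 0) -> 0
  row 13 [1101]: ((0 AND NOT 0) AND 0) -> 0
  row 14 [1110]: ((1 AND NOT 1) AND 1) -> 0
  row 15 [1111]: ((1 AND NOT 1) AND 1) -> 0
Full result column, 4 rows per line (P1,P2 fixed per line; P3,P4 runs 00..11 left to right):
  rows 0-3 [P1,P2=00]: 0000  = hex 0
  rows 4-7 [P1,P2=01]: 0000  = hex 0
  rows 8-11 [P1,P2=10]: 0000  = hex 0
  rows 12-15 [P1,P2=11]: 0000  = hex 0
Output column (row 0 .. row 15) = 0000000000000000
Output column grouped in 4s = 0000 0000 0000 0000 = 0x0000
Convert to decimal digit by digit (value = value*16 + digit):
  0 -> 0
  0*16 + 0 = 0
  0*16 + 0 = 0
  0*16 + 0 = 0
Decimal = 0

0


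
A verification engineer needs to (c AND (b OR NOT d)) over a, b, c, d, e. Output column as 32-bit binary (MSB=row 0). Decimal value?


Formula: (c AND (b OR NOT d)) over a, b, c, d, e (32 rows)
Evaluate each row (bits = a,b,c,d,e, MSB first):
  row 0 [00000]: (0 AND (0 OR NOT 0)) -> 0
  row 1 [00001]: (0 AND (0 OR NOT 0)) -> 0
  row 2 [00010]: (0 AND (0 OR NOT 1)) -> 0
  row 3 [00011]: (0 AND (0 OR NOT 1)) -> 0
  row 4 [00100]: (1 AND (0 OR NOT 0)) -> 1
  row 5 [00101]: (1 AND (0 OR NOT 0)) -> 1
  row 6 [00110]: (1 AND (0 OR NOT 1)) -> 0
  row 7 [00111]: (1 AND (0 OR NOT 1)) -> 0
  row 8 [01000]: (0 AND (1 OR NOT 0)) -> 0
  row 9 [01001]: (0 AND (1 OR NOT 0)) -> 0
  row 10 [01010]: (0 AND (1 OR NOT 1)) -> 0
  row 11 [01011]: (0 AND (1 OR NOT 1)) -> 0
  row 12 [01100]: (1 AND (1 OR NOT 0)) -> 1
  row 13 [01101]: (1 AND (1 OR NOT 0)) -> 1
  row 14 [01110]: (1 AND (1 OR NOT 1)) -> 1
  row 15 [01111]: (1 AND (1 OR NOT 1)) -> 1
  row 16 [10000]: (0 AND (0 OR NOT 0)) -> 0
  row 17 [10001]: (0 AND (0 OR NOT 0)) -> 0
  row 18 [10010]: (0 AND (0 OR NOT 1)) -> 0
  row 19 [10011]: (0 AND (0 OR NOT 1)) -> 0
  row 20 [10100]: (1 AND (0 OR NOT 0)) -> 1
  row 21 [10101]: (1 AND (0 OR NOT 0)) -> 1
  row 22 [10110]: (1 AND (0 OR NOT 1)) -> 0
  row 23 [10111]: (1 AND (0 OR NOT 1)) -> 0
  row 24 [11000]: (0 AND (1 OR NOT 0)) -> 0
  row 25 [11001]: (0 AND (1 OR NOT 0)) -> 0
  row 26 [11010]: (0 AND (1 OR NOT 1)) -> 0
  row 27 [11011]: (0 AND (1 OR NOT 1)) -> 0
  row 28 [11100]: (1 AND (1 OR NOT 0)) -> 1
  row 29 [11101]: (1 AND (1 OR NOT 0)) -> 1
  row 30 [11110]: (1 AND (1 OR NOT 1)) -> 1
  row 31 [11111]: (1 AND (1 OR NOT 1)) -> 1
Full result column, 4 rows per line (a,b,c fixed per line; d,e runs 00..11 left to right):
  rows 0-3 [a,b,c=000]: 0000  = hex 0
  rows 4-7 [a,b,c=001]: 1100  = hex C
  rows 8-11 [a,b,c=010]: 0000  = hex 0
  rows 12-15 [a,b,c=011]: 1111  = hex F
  rows 16-19 [a,b,c=100]: 0000  = hex 0
  rows 20-23 [a,b,c=101]: 1100  = hex C
  rows 24-27 [a,b,c=110]: 0000  = hex 0
  rows 28-31 [a,b,c=111]: 1111  = hex F
Output column (row 0 .. row 31) = 00001100000011110000110000001111
Output column grouped in 4s = 0000 1100 0000 1111 0000 1100 0000 1111 = 0x0C0F0C0F
Convert to decimal digit by digit (value = value*16 + digit):
  0 -> 0
  0*16 + 12 (C) = 12
  12*16 + 0 = 192
  192*16 + 15 (F) = 3087
  3087*16 + 0 = 49392
  49392*16 + 12 (C) = 790284
  790284*16 + 0 = 12644544
  12644544*16 + 15 (F) = 202312719
Decimal = 202312719

202312719


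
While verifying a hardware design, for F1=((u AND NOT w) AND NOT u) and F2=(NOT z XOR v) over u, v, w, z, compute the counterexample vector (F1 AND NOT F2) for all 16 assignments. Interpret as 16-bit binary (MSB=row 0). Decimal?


F1 = ((u AND NOT w) AND NOT u)
F2 = (NOT z XOR v)
Counterexample to F1=>F2 is where F1=1 and F2=0.
Evaluate each row (bits = u,v,w,z, MSB first):
  row 0 [0000]: F1=0 F2=1 -> F1&~F2 -> 0
  row 1 [0001]: F1=0 F2=0 -> F1&~F2 -> 0
  row 2 [0010]: F1=0 F2=1 -> F1&~F2 -> 0
  row 3 [0011]: F1=0 F2=0 -> F1&~F2 -> 0
  row 4 [0100]: F1=0 F2=0 -> F1&~F2 -> 0
  row 5 [0101]: F1=0 F2=1 -> F1&~F2 -> 0
  row 6 [0110]: F1=0 F2=0 -> F1&~F2 -> 0
  row 7 [0111]: F1=0 F2=1 -> F1&~F2 -> 0
  row 8 [1000]: F1=0 F2=1 -> F1&~F2 -> 0
  row 9 [1001]: F1=0 F2=0 -> F1&~F2 -> 0
  row 10 [1010]: F1=0 F2=1 -> F1&~F2 -> 0
  row 11 [1011]: F1=0 F2=0 -> F1&~F2 -> 0
  row 12 [1100]: F1=0 F2=0 -> F1&~F2 -> 0
  row 13 [1101]: F1=0 F2=1 -> F1&~F2 -> 0
  row 14 [1110]: F1=0 F2=0 -> F1&~F2 -> 0
  row 15 [1111]: F1=0 F2=1 -> F1&~F2 -> 0
Full result column, 4 rows per line (u,v fixed per line; w,z runs 00..11 left to right):
  rows 0-3 [u,v=00]: 0000  = hex 0
  rows 4-7 [u,v=01]: 0000  = hex 0
  rows 8-11 [u,v=10]: 0000  = hex 0
  rows 12-15 [u,v=11]: 0000  = hex 0
Counterexample vector (row 0 .. row 15) = 0000000000000000
Output column grouped in 4s = 0000 0000 0000 0000 = 0x0000
Convert to decimal digit by digit (value = value*16 + digit):
  0 -> 0
  0*16 + 0 = 0
  0*16 + 0 = 0
  0*16 + 0 = 0
Decimal = 0

0


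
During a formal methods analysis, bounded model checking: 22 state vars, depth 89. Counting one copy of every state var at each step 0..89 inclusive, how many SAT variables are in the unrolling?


BMC unrolls to depth k, creating one copy of each state var for steps 0..k.
Step count = 89 + 1 = 90 (steps 0 through 89)
Vars per step = 22
Total = 22 * 90 = 1980

1980


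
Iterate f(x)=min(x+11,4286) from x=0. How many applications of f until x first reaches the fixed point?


Step 1: x=0, cap=4286, increment=11
Step 2: x grows by 11 each step until capped at 4286; fixed point is x=4286
Step 3: iterations = ceil(4286/11) = 390

390


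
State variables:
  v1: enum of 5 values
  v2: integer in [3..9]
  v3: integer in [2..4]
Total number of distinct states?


State space = product of domain sizes of all variables.
Domain sizes:
  v1 (enum of 5 values): 5
  v2 (integer in [3..9]): 7
  v3 (integer in [2..4]): 3
Product = 5 * 7 * 3 = 105

105


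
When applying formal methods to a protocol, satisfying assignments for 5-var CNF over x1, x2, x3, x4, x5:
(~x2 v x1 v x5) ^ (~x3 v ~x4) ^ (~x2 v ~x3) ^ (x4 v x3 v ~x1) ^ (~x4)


CNF with 5 clauses over 5 vars (32 assignments).
An assignment satisfies CNF iff every clause has >=1 true literal.
Check each row (bits = x1,x2,x3,x4,x5; clause T/F shown):
  row 0 [00000]: clauses=TTTTT -> 1
  row 1 [00001]: clauses=TTTTT -> 1
  row 2 [00010]: clauses=TTTTF -> 0
  row 3 [00011]: clauses=TTTTF -> 0
  row 4 [00100]: clauses=TTTTT -> 1
  row 5 [00101]: clauses=TTTTT -> 1
  row 6 [00110]: clauses=TFTTF -> 0
  row 7 [00111]: clauses=TFTTF -> 0
  row 8 [01000]: clauses=FTTTT -> 0
  row 9 [01001]: clauses=TTTTT -> 1
  row 10 [01010]: clauses=FTTTF -> 0
  row 11 [01011]: clauses=TTTTF -> 0
  row 12 [01100]: clauses=FTFTT -> 0
  row 13 [01101]: clauses=TTFTT -> 0
  row 14 [01110]: clauses=FFFTF -> 0
  row 15 [01111]: clauses=TFFTF -> 0
  row 16 [10000]: clauses=TTTFT -> 0
  row 17 [10001]: clauses=TTTFT -> 0
  row 18 [10010]: clauses=TTTTF -> 0
  row 19 [10011]: clauses=TTTTF -> 0
  row 20 [10100]: clauses=TTTTT -> 1
  row 21 [10101]: clauses=TTTTT -> 1
  row 22 [10110]: clauses=TFTTF -> 0
  row 23 [10111]: clauses=TFTTF -> 0
  row 24 [11000]: clauses=TTTFT -> 0
  row 25 [11001]: clauses=TTTFT -> 0
  row 26 [11010]: clauses=TTTTF -> 0
  row 27 [11011]: clauses=TTTTF -> 0
  row 28 [11100]: clauses=TTFTT -> 0
  row 29 [11101]: clauses=TTFTT -> 0
  row 30 [11110]: clauses=TFFTF -> 0
  row 31 [11111]: clauses=TFFTF -> 0
Full result column, 8 rows per line (x1,x2 fixed per line; x3,x4,x5 runs 000..111 left to right):
  rows 0-7 [x1,x2=00]: 11001100  (ones: 4)
  rows 8-15 [x1,x2=01]: 01000000  (ones: 1)
  rows 16-23 [x1,x2=10]: 00001100  (ones: 2)
  rows 24-31 [x1,x2=11]: 00000000  (ones: 0)
Satisfying assignments = 4+1+2+0 = 7

7


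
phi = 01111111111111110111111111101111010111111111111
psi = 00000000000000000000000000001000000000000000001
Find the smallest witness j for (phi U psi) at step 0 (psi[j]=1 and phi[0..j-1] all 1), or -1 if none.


(phi U psi) at 0: need smallest j with psi[j]=1 and phi[i]=1 for all i in [0,j).
Scan from step 0:
  step 0: phi=0 -> phi-prefix broken from here
  step 28: psi=1 but phi already failed -> not a witness
  step 46: psi=1 but phi already failed -> not a witness
  end of trace: no witness -> -1
Witness step = -1

-1


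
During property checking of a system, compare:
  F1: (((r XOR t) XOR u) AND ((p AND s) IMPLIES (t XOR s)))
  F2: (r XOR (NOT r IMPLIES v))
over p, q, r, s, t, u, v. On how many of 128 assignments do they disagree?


F1 = (((r XOR t) XOR u) AND ((p AND s) IMPLIES (t XOR s)))
F2 = (r XOR (NOT r IMPLIES v))
Evaluate both on each of 128 rows (bits = p,q,r,s,t,u,v):
  row 0 [0000000]: F1=0 F2=0 -> 0
  row 1 [0000001]: F1=0 F2=1 (differ) -> 1
  row 2 [0000010]: F1=1 F2=0 (differ) -> 1
  row 3 [0000011]: F1=1 F2=1 -> 0
  row 4 [0000100]: F1=1 F2=0 (differ) -> 1
  (every remaining row is evaluated the same way; all 128 results are listed next)
Full result column, 8 rows per line (p,q,r,s fixed per line; t,u,v runs 000..111 left to right):
  rows 0-7 [p,q,r,s=0000]: 01101001  (ones: 4)
  rows 8-15 [p,q,r,s=0001]: 01101001  (ones: 4)
  rows 16-23 [p,q,r,s=0010]: 11000011  (ones: 4)
  rows 24-31 [p,q,r,s=0011]: 11000011  (ones: 4)
  rows 32-39 [p,q,r,s=0100]: 01101001  (ones: 4)
  rows 40-47 [p,q,r,s=0101]: 01101001  (ones: 4)
  rows 48-55 [p,q,r,s=0110]: 11000011  (ones: 4)
  rows 56-63 [p,q,r,s=0111]: 11000011  (ones: 4)
  rows 64-71 [p,q,r,s=1000]: 01101001  (ones: 4)
  rows 72-79 [p,q,r,s=1001]: 01100101  (ones: 4)
  rows 80-87 [p,q,r,s=1010]: 11000011  (ones: 4)
  rows 88-95 [p,q,r,s=1011]: 11000000  (ones: 2)
  rows 96-103 [p,q,r,s=1100]: 01101001  (ones: 4)
  rows 104-111 [p,q,r,s=1101]: 01100101  (ones: 4)
  rows 112-119 [p,q,r,s=1110]: 11000011  (ones: 4)
  rows 120-127 [p,q,r,s=1111]: 11000000  (ones: 2)
Disagreements = 4+4+4+4+4+4+4+4+4+4+4+2+4+4+4+2 = 60

60


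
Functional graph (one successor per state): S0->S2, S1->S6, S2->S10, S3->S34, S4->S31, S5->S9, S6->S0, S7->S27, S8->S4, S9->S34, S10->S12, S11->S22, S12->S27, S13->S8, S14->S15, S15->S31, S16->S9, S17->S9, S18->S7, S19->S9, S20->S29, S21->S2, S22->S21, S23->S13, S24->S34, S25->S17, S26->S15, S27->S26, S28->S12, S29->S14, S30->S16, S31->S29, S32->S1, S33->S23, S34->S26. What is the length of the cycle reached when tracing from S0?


Trace from S0 until a state repeats:
  S0 -> S2 -> S10 -> S12 -> S27 -> S26 -> S15 -> S31 -> S29 -> S14 -> S15
S15 first seen at step 6, revisited at step 10.
Cycle length = 10 - 6 = 4

4


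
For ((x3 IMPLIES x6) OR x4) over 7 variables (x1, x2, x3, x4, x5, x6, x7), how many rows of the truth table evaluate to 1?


Formula: ((x3 IMPLIES x6) OR x4) over 7 vars (128 rows)
Evaluate each row (x1, x2, x3, x4, x5, x6, x7 as bits, MSB first):
  row 0 [0000000]: ((0 IMPLIES 0) OR 0) -> 1
  row 1 [0000001]: ((0 IMPLIES 0) OR 0) -> 1
  row 2 [0000010]: ((0 IMPLIES 1) OR 0) -> 1
  row 3 [0000011]: ((0 IMPLIES 1) OR 0) -> 1
  row 4 [0000100]: ((0 IMPLIES 0) OR 0) -> 1
  (every remaining row is evaluated the same way; all 128 results are listed next)
Full result column, 8 rows per line (x1,x2,x3,x4 fixed per line; x5,x6,x7 runs 000..111 left to right):
  rows 0-7 [x1,x2,x3,x4=0000]: 11111111  (ones: 8)
  rows 8-15 [x1,x2,x3,x4=0001]: 11111111  (ones: 8)
  rows 16-23 [x1,x2,x3,x4=0010]: 00110011  (ones: 4)
  rows 24-31 [x1,x2,x3,x4=0011]: 11111111  (ones: 8)
  rows 32-39 [x1,x2,x3,x4=0100]: 11111111  (ones: 8)
  rows 40-47 [x1,x2,x3,x4=0101]: 11111111  (ones: 8)
  rows 48-55 [x1,x2,x3,x4=0110]: 00110011  (ones: 4)
  rows 56-63 [x1,x2,x3,x4=0111]: 11111111  (ones: 8)
  rows 64-71 [x1,x2,x3,x4=1000]: 11111111  (ones: 8)
  rows 72-79 [x1,x2,x3,x4=1001]: 11111111  (ones: 8)
  rows 80-87 [x1,x2,x3,x4=1010]: 00110011  (ones: 4)
  rows 88-95 [x1,x2,x3,x4=1011]: 11111111  (ones: 8)
  rows 96-103 [x1,x2,x3,x4=1100]: 11111111  (ones: 8)
  rows 104-111 [x1,x2,x3,x4=1101]: 11111111  (ones: 8)
  rows 112-119 [x1,x2,x3,x4=1110]: 00110011  (ones: 4)
  rows 120-127 [x1,x2,x3,x4=1111]: 11111111  (ones: 8)
Count of 1-rows = 8+8+4+8+8+8+4+8+8+8+4+8+8+8+4+8 = 112

112


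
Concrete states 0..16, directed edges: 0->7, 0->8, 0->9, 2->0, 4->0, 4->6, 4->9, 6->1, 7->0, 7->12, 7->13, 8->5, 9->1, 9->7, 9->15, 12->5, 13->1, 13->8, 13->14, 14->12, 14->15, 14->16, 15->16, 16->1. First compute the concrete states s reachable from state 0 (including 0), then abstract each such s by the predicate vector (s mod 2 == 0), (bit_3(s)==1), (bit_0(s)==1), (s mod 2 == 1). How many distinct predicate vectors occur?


BFS from 0:
Concrete reachable: {0, 1, 5, 7, 8, 9, 12, 13, 14, 15, 16}
Abstract via predicates (s mod 2 == 0), (bit_3(s)==1), (bit_0(s)==1), (s mod 2 == 1):
  (0,0,1,1) <- {1, 5, 7}
  (0,1,1,1) <- {9, 13, 15}
  (1,0,0,0) <- {0, 16}
  (1,1,0,0) <- {8, 12, 14}
Distinct abstract states = 4

4


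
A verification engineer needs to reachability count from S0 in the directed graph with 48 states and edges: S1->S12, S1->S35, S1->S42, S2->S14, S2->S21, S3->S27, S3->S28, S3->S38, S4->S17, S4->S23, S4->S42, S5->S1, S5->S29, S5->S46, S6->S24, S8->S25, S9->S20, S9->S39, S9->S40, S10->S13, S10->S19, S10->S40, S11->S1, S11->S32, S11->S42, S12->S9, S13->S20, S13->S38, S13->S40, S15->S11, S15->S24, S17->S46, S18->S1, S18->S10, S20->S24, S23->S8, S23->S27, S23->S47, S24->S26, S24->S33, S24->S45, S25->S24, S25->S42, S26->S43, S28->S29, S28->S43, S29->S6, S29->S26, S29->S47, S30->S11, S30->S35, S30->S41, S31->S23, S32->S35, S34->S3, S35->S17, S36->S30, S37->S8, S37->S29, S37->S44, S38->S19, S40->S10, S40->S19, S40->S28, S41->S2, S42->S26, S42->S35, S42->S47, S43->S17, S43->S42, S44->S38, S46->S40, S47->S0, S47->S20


BFS from S0:
  layer 0: {S0}
Reachable set: {S0}
Count = 1

1


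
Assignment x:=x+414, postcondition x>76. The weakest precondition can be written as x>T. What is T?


Formula: wp(x:=E, P) = P[E/x] (substitute E for x in postcondition)
Step 1: Postcondition: x>76
Step 2: Substitute x+414 for x: x+414>76
Step 3: Solve for x: x > 76-414 = -338

-338


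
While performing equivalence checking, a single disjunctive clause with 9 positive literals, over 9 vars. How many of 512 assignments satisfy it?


Step 1: Total=2^9=512
Step 2: Unsat when all 9 false: 2^0=1
Step 3: Sat=512-1=511

511


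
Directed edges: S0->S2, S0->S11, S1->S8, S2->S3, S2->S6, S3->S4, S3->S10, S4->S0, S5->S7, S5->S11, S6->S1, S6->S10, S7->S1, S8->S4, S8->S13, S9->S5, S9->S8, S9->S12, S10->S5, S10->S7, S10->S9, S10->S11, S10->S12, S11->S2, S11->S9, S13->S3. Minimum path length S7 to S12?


BFS layer-by-layer from S7:
  dist 0: {S7}
  dist 1: {S1}
  dist 2: {S8}
  dist 3: {S4, S13}
  dist 4: {S0, S3}
  dist 5: {S2, S10, S11}
  dist 6: {S5, S6, S9, S12}
  -> S12 reached at distance 6
Shortest path length = 6

6


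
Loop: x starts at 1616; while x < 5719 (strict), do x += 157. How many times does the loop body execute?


Step 1: x goes from 1616 toward 5719 by 157; the body runs while x<5719, so iterations = ceil((bound-start)/step)
Step 2: Distance=4103
Step 3: ceil(4103/157)=27

27


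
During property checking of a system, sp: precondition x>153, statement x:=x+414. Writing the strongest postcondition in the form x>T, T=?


Formula: sp(P, x:=E) = exists old_x. (x = E[old_x/x]) AND P[old_x/x] (old_x is the value of x before the assignment; eliminate old_x by solving x = E[old_x/x] for old_x)
Step 1: Precondition P: x>153, i.e. old_x > 153
Step 2: Assignment gives x = old_x + 414, so old_x = x - 414
Step 3: Substitute into P: x - 414 > 153
Step 4: Simplify: x > 153+414 = 567

567


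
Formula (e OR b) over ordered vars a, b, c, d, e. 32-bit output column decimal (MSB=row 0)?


Formula: (e OR b) over a, b, c, d, e (32 rows)
Evaluate each row (bits = a,b,c,d,e, MSB first):
  row 0 [00000]: (0 OR 0) -> 0
  row 1 [00001]: (1 OR 0) -> 1
  row 2 [00010]: (0 OR 0) -> 0
  row 3 [00011]: (1 OR 0) -> 1
  row 4 [00100]: (0 OR 0) -> 0
  row 5 [00101]: (1 OR 0) -> 1
  row 6 [00110]: (0 OR 0) -> 0
  row 7 [00111]: (1 OR 0) -> 1
  row 8 [01000]: (0 OR 1) -> 1
  row 9 [01001]: (1 OR 1) -> 1
  row 10 [01010]: (0 OR 1) -> 1
  row 11 [01011]: (1 OR 1) -> 1
  row 12 [01100]: (0 OR 1) -> 1
  row 13 [01101]: (1 OR 1) -> 1
  row 14 [01110]: (0 OR 1) -> 1
  row 15 [01111]: (1 OR 1) -> 1
  row 16 [10000]: (0 OR 0) -> 0
  row 17 [10001]: (1 OR 0) -> 1
  row 18 [10010]: (0 OR 0) -> 0
  row 19 [10011]: (1 OR 0) -> 1
  row 20 [10100]: (0 OR 0) -> 0
  row 21 [10101]: (1 OR 0) -> 1
  row 22 [10110]: (0 OR 0) -> 0
  row 23 [10111]: (1 OR 0) -> 1
  row 24 [11000]: (0 OR 1) -> 1
  row 25 [11001]: (1 OR 1) -> 1
  row 26 [11010]: (0 OR 1) -> 1
  row 27 [11011]: (1 OR 1) -> 1
  row 28 [11100]: (0 OR 1) -> 1
  row 29 [11101]: (1 OR 1) -> 1
  row 30 [11110]: (0 OR 1) -> 1
  row 31 [11111]: (1 OR 1) -> 1
Full result column, 4 rows per line (a,b,c fixed per line; d,e runs 00..11 left to right):
  rows 0-3 [a,b,c=000]: 0101  = hex 5
  rows 4-7 [a,b,c=001]: 0101  = hex 5
  rows 8-11 [a,b,c=010]: 1111  = hex F
  rows 12-15 [a,b,c=011]: 1111  = hex F
  rows 16-19 [a,b,c=100]: 0101  = hex 5
  rows 20-23 [a,b,c=101]: 0101  = hex 5
  rows 24-27 [a,b,c=110]: 1111  = hex F
  rows 28-31 [a,b,c=111]: 1111  = hex F
Output column (row 0 .. row 31) = 01010101111111110101010111111111
Output column grouped in 4s = 0101 0101 1111 1111 0101 0101 1111 1111 = 0x55FF55FF
Convert to decimal digit by digit (value = value*16 + digit):
  5 -> 5
  5*16 + 5 = 85
  85*16 + 15 (F) = 1375
  1375*16 + 15 (F) = 22015
  22015*16 + 5 = 352245
  352245*16 + 5 = 5635925
  5635925*16 + 15 (F) = 90174815
  90174815*16 + 15 (F) = 1442797055
Decimal = 1442797055

1442797055


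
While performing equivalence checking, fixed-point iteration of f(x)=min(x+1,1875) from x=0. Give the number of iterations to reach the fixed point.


Step 1: x=0, cap=1875, increment=1
Step 2: x grows by 1 each step until capped at 1875; fixed point is x=1875
Step 3: iterations = ceil(1875/1) = 1875

1875


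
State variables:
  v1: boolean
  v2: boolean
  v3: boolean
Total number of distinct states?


State space = product of domain sizes of all variables.
Domain sizes:
  v1 (boolean): 2
  v2 (boolean): 2
  v3 (boolean): 2
Product = 2 * 2 * 2 = 8

8


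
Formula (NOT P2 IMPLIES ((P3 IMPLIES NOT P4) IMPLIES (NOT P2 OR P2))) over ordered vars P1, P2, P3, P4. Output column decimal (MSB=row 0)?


Formula: (NOT P2 IMPLIES ((P3 IMPLIES NOT P4) IMPLIES (NOT P2 OR P2))) over P1, P2, P3, P4 (16 rows)
Evaluate each row (bits = P1,P2,P3,P4, MSB first):
  row 0 [0000]: (NOT 0 IMPLIES ((0 IMPLIES NOT 0) IMPLIES (NOT 0 OR 0))) -> 1
  row 1 [0001]: (NOT 0 IMPLIES ((0 IMPLIES NOT 1) IMPLIES (NOT 0 OR 0))) -> 1
  row 2 [0010]: (NOT 0 IMPLIES ((1 IMPLIES NOT 0) IMPLIES (NOT 0 OR 0))) -> 1
  row 3 [0011]: (NOT 0 IMPLIES ((1 IMPLIES NOT 1) IMPLIES (NOT 0 OR 0))) -> 1
  row 4 [0100]: (NOT 1 IMPLIES ((0 IMPLIES NOT 0) IMPLIES (NOT 1 OR 1))) -> 1
  row 5 [0101]: (NOT 1 IMPLIES ((0 IMPLIES NOT 1) IMPLIES (NOT 1 OR 1))) -> 1
  row 6 [0110]: (NOT 1 IMPLIES ((1 IMPLIES NOT 0) IMPLIES (NOT 1 OR 1))) -> 1
  row 7 [0111]: (NOT 1 IMPLIES ((1 IMPLIES NOT 1) IMPLIES (NOT 1 OR 1))) -> 1
  row 8 [1000]: (NOT 0 IMPLIES ((0 IMPLIES NOT 0) IMPLIES (NOT 0 OR 0))) -> 1
  row 9 [1001]: (NOT 0 IMPLIES ((0 IMPLIES NOT 1) IMPLIES (NOT 0 OR 0))) -> 1
  row 10 [1010]: (NOT 0 IMPLIES ((1 IMPLIES NOT 0) IMPLIES (NOT 0 OR 0))) -> 1
  row 11 [1011]: (NOT 0 IMPLIES ((1 IMPLIES NOT 1) IMPLIES (NOT 0 OR 0))) -> 1
  row 12 [1100]: (NOT 1 IMPLIES ((0 IMPLIES NOT 0) IMPLIES (NOT 1 OR 1))) -> 1
  row 13 [1101]: (NOT 1 IMPLIES ((0 IMPLIES NOT 1) IMPLIES (NOT 1 OR 1))) -> 1
  row 14 [1110]: (NOT 1 IMPLIES ((1 IMPLIES NOT 0) IMPLIES (NOT 1 OR 1))) -> 1
  row 15 [1111]: (NOT 1 IMPLIES ((1 IMPLIES NOT 1) IMPLIES (NOT 1 OR 1))) -> 1
Full result column, 4 rows per line (P1,P2 fixed per line; P3,P4 runs 00..11 left to right):
  rows 0-3 [P1,P2=00]: 1111  = hex F
  rows 4-7 [P1,P2=01]: 1111  = hex F
  rows 8-11 [P1,P2=10]: 1111  = hex F
  rows 12-15 [P1,P2=11]: 1111  = hex F
Output column (row 0 .. row 15) = 1111111111111111
Output column grouped in 4s = 1111 1111 1111 1111 = 0xFFFF
Convert to decimal digit by digit (value = value*16 + digit):
  F -> 15
  15*16 + 15 (F) = 255
  255*16 + 15 (F) = 4095
  4095*16 + 15 (F) = 65535
Decimal = 65535

65535


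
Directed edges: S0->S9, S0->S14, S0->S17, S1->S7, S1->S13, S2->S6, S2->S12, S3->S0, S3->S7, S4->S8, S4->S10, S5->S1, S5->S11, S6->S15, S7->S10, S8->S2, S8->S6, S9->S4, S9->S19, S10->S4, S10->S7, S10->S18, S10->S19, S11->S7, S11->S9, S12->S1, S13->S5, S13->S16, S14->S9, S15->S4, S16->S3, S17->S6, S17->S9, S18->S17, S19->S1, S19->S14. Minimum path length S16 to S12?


BFS layer-by-layer from S16:
  dist 0: {S16}
  dist 1: {S3}
  dist 2: {S0, S7}
  dist 3: {S9, S10, S14, S17}
  dist 4: {S4, S6, S18, S19}
  dist 5: {S1, S8, S15}
  dist 6: {S2, S13}
  dist 7: {S5, S12}
  -> S12 reached at distance 7
Shortest path length = 7

7


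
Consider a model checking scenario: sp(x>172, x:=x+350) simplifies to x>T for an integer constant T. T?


Formula: sp(P, x:=E) = exists old_x. (x = E[old_x/x]) AND P[old_x/x] (old_x is the value of x before the assignment; eliminate old_x by solving x = E[old_x/x] for old_x)
Step 1: Precondition P: x>172, i.e. old_x > 172
Step 2: Assignment gives x = old_x + 350, so old_x = x - 350
Step 3: Substitute into P: x - 350 > 172
Step 4: Simplify: x > 172+350 = 522

522


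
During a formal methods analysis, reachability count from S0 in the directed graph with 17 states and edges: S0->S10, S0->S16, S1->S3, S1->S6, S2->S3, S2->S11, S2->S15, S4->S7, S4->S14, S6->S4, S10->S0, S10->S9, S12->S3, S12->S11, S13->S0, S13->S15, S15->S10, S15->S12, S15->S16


BFS from S0:
  layer 0: {S0}
  layer 1: {S10, S16}
  layer 2: {S9}
Reachable set: {S0, S9, S10, S16}
Count = 4

4


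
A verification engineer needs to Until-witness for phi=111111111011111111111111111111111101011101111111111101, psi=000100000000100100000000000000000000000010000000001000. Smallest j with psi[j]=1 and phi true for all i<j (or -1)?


(phi U psi) at 0: need smallest j with psi[j]=1 and phi[i]=1 for all i in [0,j).
Scan from step 0:
  step 0: phi=1, psi=0 -> continue
  step 1: phi=1, psi=0 -> continue
  step 2: phi=1, psi=0 -> continue
  step 3: psi=1 and phi held for [0,3) -> witness found
Witness step = 3

3


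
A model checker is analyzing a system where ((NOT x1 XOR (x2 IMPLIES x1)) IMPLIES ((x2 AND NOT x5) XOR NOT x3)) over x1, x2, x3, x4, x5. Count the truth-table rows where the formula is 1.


Formula: ((NOT x1 XOR (x2 IMPLIES x1)) IMPLIES ((x2 AND NOT x5) XOR NOT x3)) over 5 vars (32 rows)
Evaluate each row (x1, x2, x3, x4, x5 as bits, MSB first):
  row 0 [00000]: ((NOT 0 XOR (0 IMPLIES 0)) IMPLIES ((0 AND NOT 0) XOR NOT 0)) -> 1
  row 1 [00001]: ((NOT 0 XOR (0 IMPLIES 0)) IMPLIES ((0 AND NOT 1) XOR NOT 0)) -> 1
  row 2 [00010]: ((NOT 0 XOR (0 IMPLIES 0)) IMPLIES ((0 AND NOT 0) XOR NOT 0)) -> 1
  row 3 [00011]: ((NOT 0 XOR (0 IMPLIES 0)) IMPLIES ((0 AND NOT 1) XOR NOT 0)) -> 1
  row 4 [00100]: ((NOT 0 XOR (0 IMPLIES 0)) IMPLIES ((0 AND NOT 0) XOR NOT 1)) -> 1
  row 5 [00101]: ((NOT 0 XOR (0 IMPLIES 0)) IMPLIES ((0 AND NOT 1) XOR NOT 1)) -> 1
  row 6 [00110]: ((NOT 0 XOR (0 IMPLIES 0)) IMPLIES ((0 AND NOT 0) XOR NOT 1)) -> 1
  row 7 [00111]: ((NOT 0 XOR (0 IMPLIES 0)) IMPLIES ((0 AND NOT 1) XOR NOT 1)) -> 1
  row 8 [01000]: ((NOT 0 XOR (1 IMPLIES 0)) IMPLIES ((1 AND NOT 0) XOR NOT 0)) -> 0
  row 9 [01001]: ((NOT 0 XOR (1 IMPLIES 0)) IMPLIES ((1 AND NOT 1) XOR NOT 0)) -> 1
  row 10 [01010]: ((NOT 0 XOR (1 IMPLIES 0)) IMPLIES ((1 AND NOT 0) XOR NOT 0)) -> 0
  row 11 [01011]: ((NOT 0 XOR (1 IMPLIES 0)) IMPLIES ((1 AND NOT 1) XOR NOT 0)) -> 1
  row 12 [01100]: ((NOT 0 XOR (1 IMPLIES 0)) IMPLIES ((1 AND NOT 0) XOR NOT 1)) -> 1
  row 13 [01101]: ((NOT 0 XOR (1 IMPLIES 0)) IMPLIES ((1 AND NOT 1) XOR NOT 1)) -> 0
  row 14 [01110]: ((NOT 0 XOR (1 IMPLIES 0)) IMPLIES ((1 AND NOT 0) XOR NOT 1)) -> 1
  row 15 [01111]: ((NOT 0 XOR (1 IMPLIES 0)) IMPLIES ((1 AND NOT 1) XOR NOT 1)) -> 0
  row 16 [10000]: ((NOT 1 XOR (0 IMPLIES 1)) IMPLIES ((0 AND NOT 0) XOR NOT 0)) -> 1
  row 17 [10001]: ((NOT 1 XOR (0 IMPLIES 1)) IMPLIES ((0 AND NOT 1) XOR NOT 0)) -> 1
  row 18 [10010]: ((NOT 1 XOR (0 IMPLIES 1)) IMPLIES ((0 AND NOT 0) XOR NOT 0)) -> 1
  row 19 [10011]: ((NOT 1 XOR (0 IMPLIES 1)) IMPLIES ((0 AND NOT 1) XOR NOT 0)) -> 1
  row 20 [10100]: ((NOT 1 XOR (0 IMPLIES 1)) IMPLIES ((0 AND NOT 0) XOR NOT 1)) -> 0
  row 21 [10101]: ((NOT 1 XOR (0 IMPLIES 1)) IMPLIES ((0 AND NOT 1) XOR NOT 1)) -> 0
  row 22 [10110]: ((NOT 1 XOR (0 IMPLIES 1)) IMPLIES ((0 AND NOT 0) XOR NOT 1)) -> 0
  row 23 [10111]: ((NOT 1 XOR (0 IMPLIES 1)) IMPLIES ((0 AND NOT 1) XOR NOT 1)) -> 0
  row 24 [11000]: ((NOT 1 XOR (1 IMPLIES 1)) IMPLIES ((1 AND NOT 0) XOR NOT 0)) -> 0
  row 25 [11001]: ((NOT 1 XOR (1 IMPLIES 1)) IMPLIES ((1 AND NOT 1) XOR NOT 0)) -> 1
  row 26 [11010]: ((NOT 1 XOR (1 IMPLIES 1)) IMPLIES ((1 AND NOT 0) XOR NOT 0)) -> 0
  row 27 [11011]: ((NOT 1 XOR (1 IMPLIES 1)) IMPLIES ((1 AND NOT 1) XOR NOT 0)) -> 1
  row 28 [11100]: ((NOT 1 XOR (1 IMPLIES 1)) IMPLIES ((1 AND NOT 0) XOR NOT 1)) -> 1
  row 29 [11101]: ((NOT 1 XOR (1 IMPLIES 1)) IMPLIES ((1 AND NOT 1) XOR NOT 1)) -> 0
  row 30 [11110]: ((NOT 1 XOR (1 IMPLIES 1)) IMPLIES ((1 AND NOT 0) XOR NOT 1)) -> 1
  row 31 [11111]: ((NOT 1 XOR (1 IMPLIES 1)) IMPLIES ((1 AND NOT 1) XOR NOT 1)) -> 0
Full result column, 8 rows per line (x1,x2 fixed per line; x3,x4,x5 runs 000..111 left to right):
  rows 0-7 [x1,x2=00]: 11111111  (ones: 8)
  rows 8-15 [x1,x2=01]: 01011010  (ones: 4)
  rows 16-23 [x1,x2=10]: 11110000  (ones: 4)
  rows 24-31 [x1,x2=11]: 01011010  (ones: 4)
Count of 1-rows = 8+4+4+4 = 20

20


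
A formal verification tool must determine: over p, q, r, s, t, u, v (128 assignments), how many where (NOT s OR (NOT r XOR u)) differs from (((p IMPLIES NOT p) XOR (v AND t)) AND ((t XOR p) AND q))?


F1 = (NOT s OR (NOT r XOR u))
F2 = (((p IMPLIES NOT p) XOR (v AND t)) AND ((t XOR p) AND q))
Evaluate both on each of 128 rows (bits = p,q,r,s,t,u,v):
  row 0 [0000000]: F1=1 F2=0 (differ) -> 1
  row 1 [0000001]: F1=1 F2=0 (differ) -> 1
  row 2 [0000010]: F1=1 F2=0 (differ) -> 1
  row 3 [0000011]: F1=1 F2=0 (differ) -> 1
  row 4 [0000100]: F1=1 F2=0 (differ) -> 1
  (every remaining row is evaluated the same way; all 128 results are listed next)
Full result column, 8 rows per line (p,q,r,s fixed per line; t,u,v runs 000..111 left to right):
  rows 0-7 [p,q,r,s=0000]: 11111111  (ones: 8)
  rows 8-15 [p,q,r,s=0001]: 11001100  (ones: 4)
  rows 16-23 [p,q,r,s=0010]: 11111111  (ones: 8)
  rows 24-31 [p,q,r,s=0011]: 00110011  (ones: 4)
  rows 32-39 [p,q,r,s=0100]: 11110101  (ones: 6)
  rows 40-47 [p,q,r,s=0101]: 11000110  (ones: 4)
  rows 48-55 [p,q,r,s=0110]: 11110101  (ones: 6)
  rows 56-63 [p,q,r,s=0111]: 00111001  (ones: 4)
  rows 64-71 [p,q,r,s=1000]: 11111111  (ones: 8)
  rows 72-79 [p,q,r,s=1001]: 11001100  (ones: 4)
  rows 80-87 [p,q,r,s=1010]: 11111111  (ones: 8)
  rows 88-95 [p,q,r,s=1011]: 00110011  (ones: 4)
  rows 96-103 [p,q,r,s=1100]: 11111111  (ones: 8)
  rows 104-111 [p,q,r,s=1101]: 11001100  (ones: 4)
  rows 112-119 [p,q,r,s=1110]: 11111111  (ones: 8)
  rows 120-127 [p,q,r,s=1111]: 00110011  (ones: 4)
Disagreements = 8+4+8+4+6+4+6+4+8+4+8+4+8+4+8+4 = 92

92


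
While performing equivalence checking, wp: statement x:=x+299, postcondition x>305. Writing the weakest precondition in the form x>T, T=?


Formula: wp(x:=E, P) = P[E/x] (substitute E for x in postcondition)
Step 1: Postcondition: x>305
Step 2: Substitute x+299 for x: x+299>305
Step 3: Solve for x: x > 305-299 = 6

6


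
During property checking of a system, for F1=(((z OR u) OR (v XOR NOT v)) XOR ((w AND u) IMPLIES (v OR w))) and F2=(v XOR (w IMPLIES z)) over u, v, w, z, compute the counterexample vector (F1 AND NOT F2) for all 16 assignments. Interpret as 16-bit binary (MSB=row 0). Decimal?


F1 = (((z OR u) OR (v XOR NOT v)) XOR ((w AND u) IMPLIES (v OR w)))
F2 = (v XOR (w IMPLIES z))
Counterexample to F1=>F2 is where F1=1 and F2=0.
Evaluate each row (bits = u,v,w,z, MSB first):
  row 0 [0000]: F1=0 F2=1 -> F1&~F2 -> 0
  row 1 [0001]: F1=0 F2=1 -> F1&~F2 -> 0
  row 2 [0010]: F1=0 F2=0 -> F1&~F2 -> 0
  row 3 [0011]: F1=0 F2=1 -> F1&~F2 -> 0
  row 4 [0100]: F1=0 F2=0 -> F1&~F2 -> 0
  row 5 [0101]: F1=0 F2=0 -> F1&~F2 -> 0
  row 6 [0110]: F1=0 F2=1 -> F1&~F2 -> 0
  row 7 [0111]: F1=0 F2=0 -> F1&~F2 -> 0
  row 8 [1000]: F1=0 F2=1 -> F1&~F2 -> 0
  row 9 [1001]: F1=0 F2=1 -> F1&~F2 -> 0
  row 10 [1010]: F1=0 F2=0 -> F1&~F2 -> 0
  row 11 [1011]: F1=0 F2=1 -> F1&~F2 -> 0
  row 12 [1100]: F1=0 F2=0 -> F1&~F2 -> 0
  row 13 [1101]: F1=0 F2=0 -> F1&~F2 -> 0
  row 14 [1110]: F1=0 F2=1 -> F1&~F2 -> 0
  row 15 [1111]: F1=0 F2=0 -> F1&~F2 -> 0
Full result column, 4 rows per line (u,v fixed per line; w,z runs 00..11 left to right):
  rows 0-3 [u,v=00]: 0000  = hex 0
  rows 4-7 [u,v=01]: 0000  = hex 0
  rows 8-11 [u,v=10]: 0000  = hex 0
  rows 12-15 [u,v=11]: 0000  = hex 0
Counterexample vector (row 0 .. row 15) = 0000000000000000
Output column grouped in 4s = 0000 0000 0000 0000 = 0x0000
Convert to decimal digit by digit (value = value*16 + digit):
  0 -> 0
  0*16 + 0 = 0
  0*16 + 0 = 0
  0*16 + 0 = 0
Decimal = 0

0


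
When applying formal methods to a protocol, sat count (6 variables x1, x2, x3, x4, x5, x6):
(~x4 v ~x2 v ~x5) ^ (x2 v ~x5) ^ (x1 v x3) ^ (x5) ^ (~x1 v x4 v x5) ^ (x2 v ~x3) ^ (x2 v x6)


CNF with 7 clauses over 6 vars (64 assignments).
An assignment satisfies CNF iff every clause has >=1 true literal.
Check each row (bits = x1,x2,x3,x4,x5,x6; clause T/F shown):
  row 0 [000000]: clauses=TTFFTTF -> 0
  row 1 [000001]: clauses=TTFFTTT -> 0
  row 2 [000010]: clauses=TFFTTTF -> 0
  row 3 [000011]: clauses=TFFTTTT -> 0
  row 4 [000100]: clauses=TTFFTTF -> 0
  (every remaining row is evaluated the same way; all 64 results are listed next)
Full result column, 8 rows per line (x1,x2,x3 fixed per line; x4,x5,x6 runs 000..111 left to right):
  rows 0-7 [x1,x2,x3=000]: 00000000  (ones: 0)
  rows 8-15 [x1,x2,x3=001]: 00000000  (ones: 0)
  rows 16-23 [x1,x2,x3=010]: 00000000  (ones: 0)
  rows 24-31 [x1,x2,x3=011]: 00110000  (ones: 2)
  rows 32-39 [x1,x2,x3=100]: 00000000  (ones: 0)
  rows 40-47 [x1,x2,x3=101]: 00000000  (ones: 0)
  rows 48-55 [x1,x2,x3=110]: 00110000  (ones: 2)
  rows 56-63 [x1,x2,x3=111]: 00110000  (ones: 2)
Satisfying assignments = 0+0+0+2+0+0+2+2 = 6

6


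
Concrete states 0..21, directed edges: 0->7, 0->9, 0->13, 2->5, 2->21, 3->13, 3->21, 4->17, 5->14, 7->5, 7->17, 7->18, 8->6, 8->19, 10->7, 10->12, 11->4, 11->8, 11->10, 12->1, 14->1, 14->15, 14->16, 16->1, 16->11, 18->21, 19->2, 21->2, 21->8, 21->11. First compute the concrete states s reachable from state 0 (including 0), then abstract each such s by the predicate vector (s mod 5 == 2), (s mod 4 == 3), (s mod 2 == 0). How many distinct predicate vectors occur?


BFS from 0:
Concrete reachable: {0, 1, 2, 4, 5, 6, 7, 8, 9, 10, 11, 12, 13, 14, 15, 16, 17, 18, 19, 21}
Abstract via predicates (s mod 5 == 2), (s mod 4 == 3), (s mod 2 == 0):
  (0,0,0) <- {1, 5, 9, 13, 21}
  (0,0,1) <- {0, 4, 6, 8, 10, 14, 16, 18}
  (0,1,0) <- {11, 15, 19}
  (1,0,0) <- {17}
  (1,0,1) <- {2, 12}
  (1,1,0) <- {7}
Distinct abstract states = 6

6


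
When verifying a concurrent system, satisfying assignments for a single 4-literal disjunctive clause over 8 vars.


Step 1: Total=2^8=256
Step 2: Unsat when all 4 false: 2^4=16
Step 3: Sat=256-16=240

240


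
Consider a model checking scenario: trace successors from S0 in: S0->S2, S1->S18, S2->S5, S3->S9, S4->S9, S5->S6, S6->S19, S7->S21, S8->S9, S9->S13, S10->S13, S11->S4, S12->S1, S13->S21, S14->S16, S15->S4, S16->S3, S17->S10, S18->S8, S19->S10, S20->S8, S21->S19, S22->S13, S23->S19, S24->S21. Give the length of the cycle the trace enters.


Trace from S0 until a state repeats:
  S0 -> S2 -> S5 -> S6 -> S19 -> S10 -> S13 -> S21 -> S19
S19 first seen at step 4, revisited at step 8.
Cycle length = 8 - 4 = 4

4


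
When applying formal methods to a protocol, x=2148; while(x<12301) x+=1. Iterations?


Step 1: x goes from 2148 toward 12301 by 1; the body runs while x<12301, so iterations = ceil((bound-start)/step)
Step 2: Distance=10153
Step 3: ceil(10153/1)=10153

10153


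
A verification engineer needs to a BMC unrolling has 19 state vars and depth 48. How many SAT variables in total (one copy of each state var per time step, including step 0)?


BMC unrolls to depth k, creating one copy of each state var for steps 0..k.
Step count = 48 + 1 = 49 (steps 0 through 48)
Vars per step = 19
Total = 19 * 49 = 931

931


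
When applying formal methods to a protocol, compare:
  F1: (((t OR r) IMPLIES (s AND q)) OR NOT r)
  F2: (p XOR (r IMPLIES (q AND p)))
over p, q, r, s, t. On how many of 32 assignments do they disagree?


F1 = (((t OR r) IMPLIES (s AND q)) OR NOT r)
F2 = (p XOR (r IMPLIES (q AND p)))
Evaluate both on each of 32 rows (bits = p,q,r,s,t):
  row 0 [00000]: F1=1 F2=1 -> 0
  row 1 [00001]: F1=1 F2=1 -> 0
  row 2 [00010]: F1=1 F2=1 -> 0
  row 3 [00011]: F1=1 F2=1 -> 0
  row 4 [00100]: F1=0 F2=0 -> 0
  row 5 [00101]: F1=0 F2=0 -> 0
  row 6 [00110]: F1=0 F2=0 -> 0
  row 7 [00111]: F1=0 F2=0 -> 0
  row 8 [01000]: F1=1 F2=1 -> 0
  row 9 [01001]: F1=1 F2=1 -> 0
  row 10 [01010]: F1=1 F2=1 -> 0
  row 11 [01011]: F1=1 F2=1 -> 0
  row 12 [01100]: F1=0 F2=0 -> 0
  row 13 [01101]: F1=0 F2=0 -> 0
  row 14 [01110]: F1=1 F2=0 (differ) -> 1
  row 15 [01111]: F1=1 F2=0 (differ) -> 1
  row 16 [10000]: F1=1 F2=0 (differ) -> 1
  row 17 [10001]: F1=1 F2=0 (differ) -> 1
  row 18 [10010]: F1=1 F2=0 (differ) -> 1
  row 19 [10011]: F1=1 F2=0 (differ) -> 1
  row 20 [10100]: F1=0 F2=1 (differ) -> 1
  row 21 [10101]: F1=0 F2=1 (differ) -> 1
  row 22 [10110]: F1=0 F2=1 (differ) -> 1
  row 23 [10111]: F1=0 F2=1 (differ) -> 1
  row 24 [11000]: F1=1 F2=0 (differ) -> 1
  row 25 [11001]: F1=1 F2=0 (differ) -> 1
  row 26 [11010]: F1=1 F2=0 (differ) -> 1
  row 27 [11011]: F1=1 F2=0 (differ) -> 1
  row 28 [11100]: F1=0 F2=0 -> 0
  row 29 [11101]: F1=0 F2=0 -> 0
  row 30 [11110]: F1=1 F2=0 (differ) -> 1
  row 31 [11111]: F1=1 F2=0 (differ) -> 1
Full result column, 8 rows per line (p,q fixed per line; r,s,t runs 000..111 left to right):
  rows 0-7 [p,q=00]: 00000000  (ones: 0)
  rows 8-15 [p,q=01]: 00000011  (ones: 2)
  rows 16-23 [p,q=10]: 11111111  (ones: 8)
  rows 24-31 [p,q=11]: 11110011  (ones: 6)
Disagreements = 0+2+8+6 = 16

16


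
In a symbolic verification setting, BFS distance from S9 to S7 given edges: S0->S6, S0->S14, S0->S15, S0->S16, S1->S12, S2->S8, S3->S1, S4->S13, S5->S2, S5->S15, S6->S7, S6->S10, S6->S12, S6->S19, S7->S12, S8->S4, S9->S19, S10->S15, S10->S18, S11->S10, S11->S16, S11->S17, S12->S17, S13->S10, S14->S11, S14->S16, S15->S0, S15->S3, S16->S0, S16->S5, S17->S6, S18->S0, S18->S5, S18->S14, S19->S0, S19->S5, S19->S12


BFS layer-by-layer from S9:
  dist 0: {S9}
  dist 1: {S19}
  dist 2: {S0, S5, S12}
  dist 3: {S2, S6, S14, S15, S16, S17}
  dist 4: {S3, S7, S8, S10, S11}
  -> S7 reached at distance 4
Shortest path length = 4

4


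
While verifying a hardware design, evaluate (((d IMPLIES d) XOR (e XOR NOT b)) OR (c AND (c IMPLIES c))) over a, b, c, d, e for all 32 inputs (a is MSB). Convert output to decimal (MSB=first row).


Formula: (((d IMPLIES d) XOR (e XOR NOT b)) OR (c AND (c IMPLIES c))) over a, b, c, d, e (32 rows)
Evaluate each row (bits = a,b,c,d,e, MSB first):
  row 0 [00000]: (((0 IMPLIES 0) XOR (0 XOR NOT 0)) OR (0 AND (0 IMPLIES 0))) -> 0
  row 1 [00001]: (((0 IMPLIES 0) XOR (1 XOR NOT 0)) OR (0 AND (0 IMPLIES 0))) -> 1
  row 2 [00010]: (((1 IMPLIES 1) XOR (0 XOR NOT 0)) OR (0 AND (0 IMPLIES 0))) -> 0
  row 3 [00011]: (((1 IMPLIES 1) XOR (1 XOR NOT 0)) OR (0 AND (0 IMPLIES 0))) -> 1
  row 4 [00100]: (((0 IMPLIES 0) XOR (0 XOR NOT 0)) OR (1 AND (1 IMPLIES 1))) -> 1
  row 5 [00101]: (((0 IMPLIES 0) XOR (1 XOR NOT 0)) OR (1 AND (1 IMPLIES 1))) -> 1
  row 6 [00110]: (((1 IMPLIES 1) XOR (0 XOR NOT 0)) OR (1 AND (1 IMPLIES 1))) -> 1
  row 7 [00111]: (((1 IMPLIES 1) XOR (1 XOR NOT 0)) OR (1 AND (1 IMPLIES 1))) -> 1
  row 8 [01000]: (((0 IMPLIES 0) XOR (0 XOR NOT 1)) OR (0 AND (0 IMPLIES 0))) -> 1
  row 9 [01001]: (((0 IMPLIES 0) XOR (1 XOR NOT 1)) OR (0 AND (0 IMPLIES 0))) -> 0
  row 10 [01010]: (((1 IMPLIES 1) XOR (0 XOR NOT 1)) OR (0 AND (0 IMPLIES 0))) -> 1
  row 11 [01011]: (((1 IMPLIES 1) XOR (1 XOR NOT 1)) OR (0 AND (0 IMPLIES 0))) -> 0
  row 12 [01100]: (((0 IMPLIES 0) XOR (0 XOR NOT 1)) OR (1 AND (1 IMPLIES 1))) -> 1
  row 13 [01101]: (((0 IMPLIES 0) XOR (1 XOR NOT 1)) OR (1 AND (1 IMPLIES 1))) -> 1
  row 14 [01110]: (((1 IMPLIES 1) XOR (0 XOR NOT 1)) OR (1 AND (1 IMPLIES 1))) -> 1
  row 15 [01111]: (((1 IMPLIES 1) XOR (1 XOR NOT 1)) OR (1 AND (1 IMPLIES 1))) -> 1
  row 16 [10000]: (((0 IMPLIES 0) XOR (0 XOR NOT 0)) OR (0 AND (0 IMPLIES 0))) -> 0
  row 17 [10001]: (((0 IMPLIES 0) XOR (1 XOR NOT 0)) OR (0 AND (0 IMPLIES 0))) -> 1
  row 18 [10010]: (((1 IMPLIES 1) XOR (0 XOR NOT 0)) OR (0 AND (0 IMPLIES 0))) -> 0
  row 19 [10011]: (((1 IMPLIES 1) XOR (1 XOR NOT 0)) OR (0 AND (0 IMPLIES 0))) -> 1
  row 20 [10100]: (((0 IMPLIES 0) XOR (0 XOR NOT 0)) OR (1 AND (1 IMPLIES 1))) -> 1
  row 21 [10101]: (((0 IMPLIES 0) XOR (1 XOR NOT 0)) OR (1 AND (1 IMPLIES 1))) -> 1
  row 22 [10110]: (((1 IMPLIES 1) XOR (0 XOR NOT 0)) OR (1 AND (1 IMPLIES 1))) -> 1
  row 23 [10111]: (((1 IMPLIES 1) XOR (1 XOR NOT 0)) OR (1 AND (1 IMPLIES 1))) -> 1
  row 24 [11000]: (((0 IMPLIES 0) XOR (0 XOR NOT 1)) OR (0 AND (0 IMPLIES 0))) -> 1
  row 25 [11001]: (((0 IMPLIES 0) XOR (1 XOR NOT 1)) OR (0 AND (0 IMPLIES 0))) -> 0
  row 26 [11010]: (((1 IMPLIES 1) XOR (0 XOR NOT 1)) OR (0 AND (0 IMPLIES 0))) -> 1
  row 27 [11011]: (((1 IMPLIES 1) XOR (1 XOR NOT 1)) OR (0 AND (0 IMPLIES 0))) -> 0
  row 28 [11100]: (((0 IMPLIES 0) XOR (0 XOR NOT 1)) OR (1 AND (1 IMPLIES 1))) -> 1
  row 29 [11101]: (((0 IMPLIES 0) XOR (1 XOR NOT 1)) OR (1 AND (1 IMPLIES 1))) -> 1
  row 30 [11110]: (((1 IMPLIES 1) XOR (0 XOR NOT 1)) OR (1 AND (1 IMPLIES 1))) -> 1
  row 31 [11111]: (((1 IMPLIES 1) XOR (1 XOR NOT 1)) OR (1 AND (1 IMPLIES 1))) -> 1
Full result column, 4 rows per line (a,b,c fixed per line; d,e runs 00..11 left to right):
  rows 0-3 [a,b,c=000]: 0101  = hex 5
  rows 4-7 [a,b,c=001]: 1111  = hex F
  rows 8-11 [a,b,c=010]: 1010  = hex A
  rows 12-15 [a,b,c=011]: 1111  = hex F
  rows 16-19 [a,b,c=100]: 0101  = hex 5
  rows 20-23 [a,b,c=101]: 1111  = hex F
  rows 24-27 [a,b,c=110]: 1010  = hex A
  rows 28-31 [a,b,c=111]: 1111  = hex F
Output column (row 0 .. row 31) = 01011111101011110101111110101111
Output column grouped in 4s = 0101 1111 1010 1111 0101 1111 1010 1111 = 0x5FAF5FAF
Convert to decimal digit by digit (value = value*16 + digit):
  5 -> 5
  5*16 + 15 (F) = 95
  95*16 + 10 (A) = 1530
  1530*16 + 15 (F) = 24495
  24495*16 + 5 = 391925
  391925*16 + 15 (F) = 6270815
  6270815*16 + 10 (A) = 100333050
  100333050*16 + 15 (F) = 1605328815
Decimal = 1605328815

1605328815
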